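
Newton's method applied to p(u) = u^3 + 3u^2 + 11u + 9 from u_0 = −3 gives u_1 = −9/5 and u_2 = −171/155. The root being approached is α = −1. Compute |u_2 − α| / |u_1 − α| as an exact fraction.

4/31

u_1 − α = −9/5 − (−1) = −9/5 + 1 = −4/5, so |u_1 − α| = 4/5.
u_2 − α = −171/155 − (−1) = −171/155 + 1 = −16/155, so |u_2 − α| = 16/155.
Ratio = (16/155) / (4/5) = 4/31.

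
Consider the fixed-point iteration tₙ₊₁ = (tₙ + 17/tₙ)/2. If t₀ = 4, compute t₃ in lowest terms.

9478657/2298912

t₁ = (4 + 17/4)/2 = 33/8.
t₂ = (33/8 + 17/(33/8))/2 = 2177/528.
t₃ = (2177/528 + 17/(2177/528))/2 = 9478657/2298912.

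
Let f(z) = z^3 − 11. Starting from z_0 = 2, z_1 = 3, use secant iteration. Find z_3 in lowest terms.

f(2) = −3, f(3) = 16. z_2 = 3 − 16·(3 − 2)/(16 − (−3)) = 41/19.
f(3) = 16, f(41/19) = −6528/6859. z_3 = (41/19) − (−6528/6859)·((41/19) − 3)/((−6528/6859) − 16) = 16025/7267.

16025/7267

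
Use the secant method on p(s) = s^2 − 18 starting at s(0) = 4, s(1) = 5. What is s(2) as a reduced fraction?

38/9

p(4) = −2, p(5) = 7. s(2) = 5 − 7·(5 − 4)/(7 − (−2)) = 38/9.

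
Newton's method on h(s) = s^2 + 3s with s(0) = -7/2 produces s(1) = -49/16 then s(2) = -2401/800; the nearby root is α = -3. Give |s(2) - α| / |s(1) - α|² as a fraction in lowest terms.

s(1) - α = -49/16 - (-3) = -49/16 + 3 = -1/16, so |s(1) - α| = 1/16.
s(2) - α = -2401/800 - (-3) = -2401/800 + 3 = -1/800, so |s(2) - α| = 1/800.
|s(1) - α|² = 1/256.
Ratio = (1/800) / (1/256) = 8/25.

8/25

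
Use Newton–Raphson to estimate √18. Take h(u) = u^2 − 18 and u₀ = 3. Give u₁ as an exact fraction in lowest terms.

h'(u) = 2u.
h(3) = −9, h'(3) = 6, so u₁ = 3 − (−9)/6 = 9/2.

9/2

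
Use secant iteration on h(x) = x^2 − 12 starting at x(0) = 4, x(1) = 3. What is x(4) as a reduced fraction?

h(4) = 4, h(3) = −3. x(2) = 3 − (−3)·(3 − 4)/((−3) − 4) = 24/7.
h(3) = −3, h(24/7) = −12/49. x(3) = (24/7) − (−12/49)·((24/7) − 3)/((−12/49) − (−3)) = 52/15.
h(24/7) = −12/49, h(52/15) = 4/225. x(4) = (52/15) − (4/225)·((52/15) − (24/7))/((4/225) − (−12/49)) = 627/181.

627/181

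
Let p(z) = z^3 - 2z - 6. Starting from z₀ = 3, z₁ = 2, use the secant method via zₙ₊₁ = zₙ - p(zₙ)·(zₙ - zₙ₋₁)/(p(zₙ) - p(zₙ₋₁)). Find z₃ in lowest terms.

3387/1549

p(3) = 15, p(2) = -2. z₂ = 2 - (-2)·(2 - 3)/((-2) - 15) = 36/17.
p(2) = -2, p(36/17) = -3630/4913. z₃ = (36/17) - (-3630/4913)·((36/17) - 2)/((-3630/4913) - (-2)) = 3387/1549.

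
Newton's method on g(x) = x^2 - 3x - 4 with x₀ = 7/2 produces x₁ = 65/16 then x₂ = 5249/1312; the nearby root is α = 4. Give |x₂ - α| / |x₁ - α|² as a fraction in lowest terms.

x₁ - α = 65/16 - 4 = 1/16, so |x₁ - α| = 1/16.
x₂ - α = 5249/1312 - 4 = 1/1312, so |x₂ - α| = 1/1312.
|x₁ - α|² = 1/256.
Ratio = (1/1312) / (1/256) = 8/41.

8/41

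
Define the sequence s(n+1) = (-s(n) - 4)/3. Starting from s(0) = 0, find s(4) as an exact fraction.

-80/81

s(1) = (-0 - 4)/3 = -4/3.
s(2) = (-(-4/3) - 4)/3 = -8/9.
s(3) = (-(-8/9) - 4)/3 = -28/27.
s(4) = (-(-28/27) - 4)/3 = -80/81.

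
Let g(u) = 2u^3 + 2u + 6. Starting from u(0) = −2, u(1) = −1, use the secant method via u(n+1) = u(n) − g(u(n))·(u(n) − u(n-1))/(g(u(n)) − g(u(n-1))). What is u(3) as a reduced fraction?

−345/281

g(−2) = −14, g(−1) = 2. u(2) = (−1) − 2·((−1) − (−2))/(2 − (−14)) = −9/8.
g(−1) = 2, g(−9/8) = 231/256. u(3) = (−9/8) − (231/256)·((−9/8) − (−1))/((231/256) − 2) = −345/281.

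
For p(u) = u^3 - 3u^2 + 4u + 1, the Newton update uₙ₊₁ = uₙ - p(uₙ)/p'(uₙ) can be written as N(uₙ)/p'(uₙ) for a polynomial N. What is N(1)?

p'(u) = 3u^2 - 6u + 4.
N(u) = u·p'(u) - p(u) = u·(3u^2 - 6u + 4) - (u^3 - 3u^2 + 4u + 1) = 2u^3 - 3u^2 - 1.
N(1) = -2.

-2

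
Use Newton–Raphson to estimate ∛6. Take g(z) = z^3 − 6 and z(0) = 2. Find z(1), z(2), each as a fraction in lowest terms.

g'(z) = 3z^2.
g(2) = 2, g'(2) = 12, so z(1) = 2 − 2/12 = 11/6.
g(11/6) = 35/216, g'(11/6) = 121/12, so z(2) = (11/6) − (35/216)/(121/12) = 1979/1089.

z(1) = 11/6, z(2) = 1979/1089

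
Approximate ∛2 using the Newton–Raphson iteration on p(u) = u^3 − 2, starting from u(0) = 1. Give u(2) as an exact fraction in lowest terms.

91/72

p'(u) = 3u^2.
p(1) = −1, p'(1) = 3, so u(1) = 1 − (−1)/3 = 4/3.
p(4/3) = 10/27, p'(4/3) = 16/3, so u(2) = (4/3) − (10/27)/(16/3) = 91/72.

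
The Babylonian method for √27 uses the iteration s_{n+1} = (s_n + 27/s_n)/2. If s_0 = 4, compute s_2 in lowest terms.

s_1 = (4 + 27/4)/2 = 43/8.
s_2 = (43/8 + 27/(43/8))/2 = 3577/688.

3577/688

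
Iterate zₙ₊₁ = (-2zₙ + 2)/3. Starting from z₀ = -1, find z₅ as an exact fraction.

142/243

z₁ = (-2·(-1) + 2)/3 = 4/3.
z₂ = (-2·(4/3) + 2)/3 = -2/9.
z₃ = (-2·(-2/9) + 2)/3 = 22/27.
z₄ = (-2·(22/27) + 2)/3 = 10/81.
z₅ = (-2·(10/81) + 2)/3 = 142/243.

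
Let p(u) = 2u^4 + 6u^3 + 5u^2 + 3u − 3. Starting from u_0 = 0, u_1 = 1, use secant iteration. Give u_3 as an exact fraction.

p(0) = −3, p(1) = 13. u_2 = 1 − 13·(1 − 0)/(13 − (−3)) = 3/16.
p(1) = 13, p(3/16) = −72735/32768. u_3 = (3/16) − (−72735/32768)·((3/16) − 1)/((−72735/32768) − 13) = 903/2951.

903/2951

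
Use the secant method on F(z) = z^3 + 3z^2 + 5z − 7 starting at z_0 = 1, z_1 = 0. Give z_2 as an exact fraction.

7/9

F(1) = 2, F(0) = −7. z_2 = 0 − (−7)·(0 − 1)/((−7) − 2) = 7/9.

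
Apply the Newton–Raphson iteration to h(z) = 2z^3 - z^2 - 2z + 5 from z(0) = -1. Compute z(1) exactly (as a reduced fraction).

-5/3

h'(z) = 6z^2 - 2z - 2.
h(-1) = 4, h'(-1) = 6, so z(1) = (-1) - 4/6 = -5/3.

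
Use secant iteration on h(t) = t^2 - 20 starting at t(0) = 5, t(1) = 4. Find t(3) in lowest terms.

85/19

h(5) = 5, h(4) = -4. t(2) = 4 - (-4)·(4 - 5)/((-4) - 5) = 40/9.
h(4) = -4, h(40/9) = -20/81. t(3) = (40/9) - (-20/81)·((40/9) - 4)/((-20/81) - (-4)) = 85/19.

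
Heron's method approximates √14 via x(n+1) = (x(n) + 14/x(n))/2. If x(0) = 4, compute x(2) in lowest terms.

x(1) = (4 + 14/4)/2 = 15/4.
x(2) = (15/4 + 14/(15/4))/2 = 449/120.

449/120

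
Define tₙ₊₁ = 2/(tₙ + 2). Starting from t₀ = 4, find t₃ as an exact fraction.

7/10

t₁ = 2/(4 + 2) = 1/3.
t₂ = 2/(1/3 + 2) = 6/7.
t₃ = 2/(6/7 + 2) = 7/10.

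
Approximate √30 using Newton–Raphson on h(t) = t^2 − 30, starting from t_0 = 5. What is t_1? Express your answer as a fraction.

h'(t) = 2t.
h(5) = −5, h'(5) = 10, so t_1 = 5 − (−5)/10 = 11/2.

11/2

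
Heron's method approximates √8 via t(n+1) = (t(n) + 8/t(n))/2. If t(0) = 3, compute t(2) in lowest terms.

t(1) = (3 + 8/3)/2 = 17/6.
t(2) = (17/6 + 8/(17/6))/2 = 577/204.

577/204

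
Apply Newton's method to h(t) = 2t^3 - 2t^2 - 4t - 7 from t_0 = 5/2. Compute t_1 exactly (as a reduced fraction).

114/47

h'(t) = 6t^2 - 4t - 4.
h(5/2) = 7/4, h'(5/2) = 47/2, so t_1 = (5/2) - (7/4)/(47/2) = 114/47.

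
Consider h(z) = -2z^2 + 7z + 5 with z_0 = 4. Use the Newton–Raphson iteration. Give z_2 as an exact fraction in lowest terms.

3143/765

h'(z) = -4z + 7.
h(4) = 1, h'(4) = -9, so z_1 = 4 - 1/(-9) = 37/9.
h(37/9) = -2/81, h'(37/9) = -85/9, so z_2 = (37/9) - (-2/81)/(-85/9) = 3143/765.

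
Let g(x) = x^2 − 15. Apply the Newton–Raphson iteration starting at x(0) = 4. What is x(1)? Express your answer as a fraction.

31/8

g'(x) = 2x.
g(4) = 1, g'(4) = 8, so x(1) = 4 − 1/8 = 31/8.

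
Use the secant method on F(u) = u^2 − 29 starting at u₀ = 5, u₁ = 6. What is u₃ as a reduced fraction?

673/125

F(5) = −4, F(6) = 7. u₂ = 6 − 7·(6 − 5)/(7 − (−4)) = 59/11.
F(6) = 7, F(59/11) = −28/121. u₃ = (59/11) − (−28/121)·((59/11) − 6)/((−28/121) − 7) = 673/125.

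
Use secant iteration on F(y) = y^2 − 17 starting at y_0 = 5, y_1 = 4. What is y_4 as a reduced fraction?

F(5) = 8, F(4) = −1. y_2 = 4 − (−1)·(4 − 5)/((−1) − 8) = 37/9.
F(4) = −1, F(37/9) = −8/81. y_3 = (37/9) − (−8/81)·((37/9) − 4)/((−8/81) − (−1)) = 301/73.
F(37/9) = −8/81, F(301/73) = 8/5329. y_4 = (301/73) − (8/5329)·((301/73) − (37/9))/((8/5329) − (−8/81)) = 11153/2705.

11153/2705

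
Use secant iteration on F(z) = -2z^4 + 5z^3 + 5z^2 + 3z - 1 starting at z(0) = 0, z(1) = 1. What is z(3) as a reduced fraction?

233/1564

F(0) = -1, F(1) = 10. z(2) = 1 - 10·(1 - 0)/(10 - (-1)) = 1/11.
F(1) = 10, F(1/11) = -9990/14641. z(3) = (1/11) - (-9990/14641)·((1/11) - 1)/((-9990/14641) - 10) = 233/1564.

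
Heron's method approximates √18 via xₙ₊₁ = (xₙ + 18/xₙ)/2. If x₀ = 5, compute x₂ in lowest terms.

x₁ = (5 + 18/5)/2 = 43/10.
x₂ = (43/10 + 18/(43/10))/2 = 3649/860.

3649/860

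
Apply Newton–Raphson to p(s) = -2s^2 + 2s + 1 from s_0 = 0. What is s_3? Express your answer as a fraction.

p'(s) = -4s + 2.
p(0) = 1, p'(0) = 2, so s_1 = 0 - 1/2 = -1/2.
p(-1/2) = -1/2, p'(-1/2) = 4, so s_2 = (-1/2) - (-1/2)/4 = -3/8.
p(-3/8) = -1/32, p'(-3/8) = 7/2, so s_3 = (-3/8) - (-1/32)/(7/2) = -41/112.

-41/112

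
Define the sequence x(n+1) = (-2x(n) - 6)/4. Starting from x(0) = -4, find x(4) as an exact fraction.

x(1) = (-2·(-4) - 6)/4 = 1/2.
x(2) = (-2·(1/2) - 6)/4 = -7/4.
x(3) = (-2·(-7/4) - 6)/4 = -5/8.
x(4) = (-2·(-5/8) - 6)/4 = -19/16.

-19/16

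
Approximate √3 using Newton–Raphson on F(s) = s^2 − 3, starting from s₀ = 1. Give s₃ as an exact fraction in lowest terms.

97/56

F'(s) = 2s.
F(1) = −2, F'(1) = 2, so s₁ = 1 − (−2)/2 = 2.
F(2) = 1, F'(2) = 4, so s₂ = 2 − 1/4 = 7/4.
F(7/4) = 1/16, F'(7/4) = 7/2, so s₃ = (7/4) − (1/16)/(7/2) = 97/56.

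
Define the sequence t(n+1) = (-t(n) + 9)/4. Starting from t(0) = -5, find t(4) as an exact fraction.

227/128

t(1) = (-(-5) + 9)/4 = 7/2.
t(2) = (-(7/2) + 9)/4 = 11/8.
t(3) = (-(11/8) + 9)/4 = 61/32.
t(4) = (-(61/32) + 9)/4 = 227/128.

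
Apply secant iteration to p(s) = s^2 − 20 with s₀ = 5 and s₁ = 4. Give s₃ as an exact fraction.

85/19

p(5) = 5, p(4) = −4. s₂ = 4 − (−4)·(4 − 5)/((−4) − 5) = 40/9.
p(4) = −4, p(40/9) = −20/81. s₃ = (40/9) − (−20/81)·((40/9) − 4)/((−20/81) − (−4)) = 85/19.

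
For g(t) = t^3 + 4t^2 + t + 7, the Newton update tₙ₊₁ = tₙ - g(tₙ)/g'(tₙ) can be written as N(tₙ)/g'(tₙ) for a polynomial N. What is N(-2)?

-7

g'(t) = 3t^2 + 8t + 1.
N(t) = t·g'(t) - g(t) = t·(3t^2 + 8t + 1) - (t^3 + 4t^2 + t + 7) = 2t^3 + 4t^2 - 7.
N(-2) = -7.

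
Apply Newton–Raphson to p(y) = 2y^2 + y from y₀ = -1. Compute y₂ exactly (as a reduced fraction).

p'(y) = 4y + 1.
p(-1) = 1, p'(-1) = -3, so y₁ = (-1) - 1/(-3) = -2/3.
p(-2/3) = 2/9, p'(-2/3) = -5/3, so y₂ = (-2/3) - (2/9)/(-5/3) = -8/15.

-8/15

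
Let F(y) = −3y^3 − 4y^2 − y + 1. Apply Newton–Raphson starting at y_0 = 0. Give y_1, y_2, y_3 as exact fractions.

y_1 = 1, y_2 = 11/18, y_3 = 3755/8991

F'(y) = −9y^2 − 8y − 1.
F(0) = 1, F'(0) = −1, so y_1 = 0 − 1/(−1) = 1.
F(1) = −7, F'(1) = −18, so y_2 = 1 − (−7)/(−18) = 11/18.
F(11/18) = −3479/1944, F'(11/18) = −37/4, so y_3 = (11/18) − (−3479/1944)/(−37/4) = 3755/8991.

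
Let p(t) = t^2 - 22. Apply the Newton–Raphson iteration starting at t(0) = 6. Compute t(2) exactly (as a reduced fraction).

p'(t) = 2t.
p(6) = 14, p'(6) = 12, so t(1) = 6 - 14/12 = 29/6.
p(29/6) = 49/36, p'(29/6) = 29/3, so t(2) = (29/6) - (49/36)/(29/3) = 1633/348.

1633/348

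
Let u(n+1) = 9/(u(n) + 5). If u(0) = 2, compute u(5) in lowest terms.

u(1) = 9/(2 + 5) = 9/7.
u(2) = 9/(9/7 + 5) = 63/44.
u(3) = 9/(63/44 + 5) = 396/283.
u(4) = 9/(396/283 + 5) = 2547/1811.
u(5) = 9/(2547/1811 + 5) = 16299/11602.

16299/11602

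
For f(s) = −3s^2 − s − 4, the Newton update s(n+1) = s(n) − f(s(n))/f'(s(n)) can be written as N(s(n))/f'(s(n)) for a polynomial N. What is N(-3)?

f'(s) = −6s − 1.
N(s) = s·f'(s) − f(s) = s·(−6s − 1) − (−3s^2 − s − 4) = −3s^2 + 4.
N(-3) = −23.

−23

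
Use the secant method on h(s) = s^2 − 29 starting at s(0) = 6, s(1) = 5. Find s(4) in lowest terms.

h(6) = 7, h(5) = −4. s(2) = 5 − (−4)·(5 − 6)/((−4) − 7) = 59/11.
h(5) = −4, h(59/11) = −28/121. s(3) = (59/11) − (−28/121)·((59/11) − 5)/((−28/121) − (−4)) = 307/57.
h(59/11) = −28/121, h(307/57) = 28/3249. s(4) = (307/57) − (28/3249)·((307/57) − (59/11))/((28/3249) − (−28/121)) = 9074/1685.

9074/1685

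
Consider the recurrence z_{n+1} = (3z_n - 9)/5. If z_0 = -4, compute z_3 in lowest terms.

z_1 = (3·(-4) - 9)/5 = -21/5.
z_2 = (3·(-21/5) - 9)/5 = -108/25.
z_3 = (3·(-108/25) - 9)/5 = -549/125.

-549/125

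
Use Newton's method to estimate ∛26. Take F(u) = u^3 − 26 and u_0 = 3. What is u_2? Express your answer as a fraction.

767879/259200

F'(u) = 3u^2.
F(3) = 1, F'(3) = 27, so u_1 = 3 − 1/27 = 80/27.
F(80/27) = 242/19683, F'(80/27) = 6400/243, so u_2 = (80/27) − (242/19683)/(6400/243) = 767879/259200.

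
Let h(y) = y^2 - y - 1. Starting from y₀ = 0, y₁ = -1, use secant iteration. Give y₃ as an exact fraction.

-3/5

h(0) = -1, h(-1) = 1. y₂ = (-1) - 1·((-1) - 0)/(1 - (-1)) = -1/2.
h(-1) = 1, h(-1/2) = -1/4. y₃ = (-1/2) - (-1/4)·((-1/2) - (-1))/((-1/4) - 1) = -3/5.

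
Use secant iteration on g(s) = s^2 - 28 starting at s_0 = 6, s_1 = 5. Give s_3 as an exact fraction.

598/113

g(6) = 8, g(5) = -3. s_2 = 5 - (-3)·(5 - 6)/((-3) - 8) = 58/11.
g(5) = -3, g(58/11) = -24/121. s_3 = (58/11) - (-24/121)·((58/11) - 5)/((-24/121) - (-3)) = 598/113.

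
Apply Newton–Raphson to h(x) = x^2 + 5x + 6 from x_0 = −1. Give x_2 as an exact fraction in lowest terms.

−29/15

h'(x) = 2x + 5.
h(−1) = 2, h'(−1) = 3, so x_1 = (−1) − 2/3 = −5/3.
h(−5/3) = 4/9, h'(−5/3) = 5/3, so x_2 = (−5/3) − (4/9)/(5/3) = −29/15.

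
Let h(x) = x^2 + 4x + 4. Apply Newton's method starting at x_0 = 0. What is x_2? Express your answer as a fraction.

h'(x) = 2x + 4.
h(0) = 4, h'(0) = 4, so x_1 = 0 − 4/4 = −1.
h(−1) = 1, h'(−1) = 2, so x_2 = (−1) − 1/2 = −3/2.

−3/2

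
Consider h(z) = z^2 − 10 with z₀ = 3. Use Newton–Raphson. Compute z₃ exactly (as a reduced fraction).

h'(z) = 2z.
h(3) = −1, h'(3) = 6, so z₁ = 3 − (−1)/6 = 19/6.
h(19/6) = 1/36, h'(19/6) = 19/3, so z₂ = (19/6) − (1/36)/(19/3) = 721/228.
h(721/228) = 1/51984, h'(721/228) = 721/114, so z₃ = (721/228) − (1/51984)/(721/114) = 1039681/328776.

1039681/328776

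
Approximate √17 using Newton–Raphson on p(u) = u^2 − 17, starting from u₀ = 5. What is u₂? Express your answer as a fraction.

433/105

p'(u) = 2u.
p(5) = 8, p'(5) = 10, so u₁ = 5 − 8/10 = 21/5.
p(21/5) = 16/25, p'(21/5) = 42/5, so u₂ = (21/5) − (16/25)/(42/5) = 433/105.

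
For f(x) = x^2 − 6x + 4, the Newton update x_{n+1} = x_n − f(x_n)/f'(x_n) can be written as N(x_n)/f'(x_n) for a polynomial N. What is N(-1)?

−3

f'(x) = 2x − 6.
N(x) = x·f'(x) − f(x) = x·(2x − 6) − (x^2 − 6x + 4) = x^2 − 4.
N(-1) = −3.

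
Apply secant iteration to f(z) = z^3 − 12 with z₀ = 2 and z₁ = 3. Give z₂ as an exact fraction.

42/19

f(2) = −4, f(3) = 15. z₂ = 3 − 15·(3 − 2)/(15 − (−4)) = 42/19.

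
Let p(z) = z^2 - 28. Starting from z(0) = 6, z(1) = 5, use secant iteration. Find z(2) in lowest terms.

p(6) = 8, p(5) = -3. z(2) = 5 - (-3)·(5 - 6)/((-3) - 8) = 58/11.

58/11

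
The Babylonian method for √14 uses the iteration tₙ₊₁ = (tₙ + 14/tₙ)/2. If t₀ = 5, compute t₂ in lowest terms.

t₁ = (5 + 14/5)/2 = 39/10.
t₂ = (39/10 + 14/(39/10))/2 = 2921/780.

2921/780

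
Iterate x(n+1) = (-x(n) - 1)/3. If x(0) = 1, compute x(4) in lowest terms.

-19/81

x(1) = (-1 - 1)/3 = -2/3.
x(2) = (-(-2/3) - 1)/3 = -1/9.
x(3) = (-(-1/9) - 1)/3 = -8/27.
x(4) = (-(-8/27) - 1)/3 = -19/81.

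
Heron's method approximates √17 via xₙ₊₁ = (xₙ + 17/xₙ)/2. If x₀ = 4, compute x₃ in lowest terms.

9478657/2298912

x₁ = (4 + 17/4)/2 = 33/8.
x₂ = (33/8 + 17/(33/8))/2 = 2177/528.
x₃ = (2177/528 + 17/(2177/528))/2 = 9478657/2298912.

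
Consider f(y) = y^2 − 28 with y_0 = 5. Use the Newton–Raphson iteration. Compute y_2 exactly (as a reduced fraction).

f'(y) = 2y.
f(5) = −3, f'(5) = 10, so y_1 = 5 − (−3)/10 = 53/10.
f(53/10) = 9/100, f'(53/10) = 53/5, so y_2 = (53/10) − (9/100)/(53/5) = 5609/1060.

5609/1060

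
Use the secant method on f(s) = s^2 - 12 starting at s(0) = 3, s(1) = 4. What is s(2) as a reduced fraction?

f(3) = -3, f(4) = 4. s(2) = 4 - 4·(4 - 3)/(4 - (-3)) = 24/7.

24/7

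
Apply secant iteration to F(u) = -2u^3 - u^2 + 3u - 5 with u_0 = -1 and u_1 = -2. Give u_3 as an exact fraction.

F(-1) = -7, F(-2) = 1. u_2 = (-2) - 1·((-2) - (-1))/(1 - (-7)) = -15/8.
F(-2) = 1, F(-15/8) = -245/256. u_3 = (-15/8) - (-245/256)·((-15/8) - (-2))/((-245/256) - 1) = -970/501.

-970/501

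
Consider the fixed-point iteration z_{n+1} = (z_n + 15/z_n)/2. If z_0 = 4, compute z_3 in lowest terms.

7380481/1905632

z_1 = (4 + 15/4)/2 = 31/8.
z_2 = (31/8 + 15/(31/8))/2 = 1921/496.
z_3 = (1921/496 + 15/(1921/496))/2 = 7380481/1905632.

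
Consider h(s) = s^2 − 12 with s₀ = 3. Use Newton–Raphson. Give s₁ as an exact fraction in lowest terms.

7/2

h'(s) = 2s.
h(3) = −3, h'(3) = 6, so s₁ = 3 − (−3)/6 = 7/2.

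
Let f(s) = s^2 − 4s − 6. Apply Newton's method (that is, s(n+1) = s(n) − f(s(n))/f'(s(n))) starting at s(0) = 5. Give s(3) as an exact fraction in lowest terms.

1697233/328776

f'(s) = 2s − 4.
f(5) = −1, f'(5) = 6, so s(1) = 5 − (−1)/6 = 31/6.
f(31/6) = 1/36, f'(31/6) = 19/3, so s(2) = (31/6) − (1/36)/(19/3) = 1177/228.
f(1177/228) = 1/51984, f'(1177/228) = 721/114, so s(3) = (1177/228) − (1/51984)/(721/114) = 1697233/328776.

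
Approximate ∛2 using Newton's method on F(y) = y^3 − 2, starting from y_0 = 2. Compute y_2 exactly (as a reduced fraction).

35/27

F'(y) = 3y^2.
F(2) = 6, F'(2) = 12, so y_1 = 2 − 6/12 = 3/2.
F(3/2) = 11/8, F'(3/2) = 27/4, so y_2 = (3/2) − (11/8)/(27/4) = 35/27.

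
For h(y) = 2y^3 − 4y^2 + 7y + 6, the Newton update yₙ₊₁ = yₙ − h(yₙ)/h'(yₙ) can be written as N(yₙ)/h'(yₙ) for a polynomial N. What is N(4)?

h'(y) = 6y^2 − 8y + 7.
N(y) = y·h'(y) − h(y) = y·(6y^2 − 8y + 7) − (2y^3 − 4y^2 + 7y + 6) = 4y^3 − 4y^2 − 6.
N(4) = 186.

186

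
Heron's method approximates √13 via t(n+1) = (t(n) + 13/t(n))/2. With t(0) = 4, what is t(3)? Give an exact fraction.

t(1) = (4 + 13/4)/2 = 29/8.
t(2) = (29/8 + 13/(29/8))/2 = 1673/464.
t(3) = (1673/464 + 13/(1673/464))/2 = 5597777/1552544.

5597777/1552544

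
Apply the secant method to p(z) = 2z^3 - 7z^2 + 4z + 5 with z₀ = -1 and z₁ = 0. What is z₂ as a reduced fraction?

-5/13

p(-1) = -8, p(0) = 5. z₂ = 0 - 5·(0 - (-1))/(5 - (-8)) = -5/13.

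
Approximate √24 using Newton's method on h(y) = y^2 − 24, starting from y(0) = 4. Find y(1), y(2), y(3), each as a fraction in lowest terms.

h'(y) = 2y.
h(4) = −8, h'(4) = 8, so y(1) = 4 − (−8)/8 = 5.
h(5) = 1, h'(5) = 10, so y(2) = 5 − 1/10 = 49/10.
h(49/10) = 1/100, h'(49/10) = 49/5, so y(3) = (49/10) − (1/100)/(49/5) = 4801/980.

y(1) = 5, y(2) = 49/10, y(3) = 4801/980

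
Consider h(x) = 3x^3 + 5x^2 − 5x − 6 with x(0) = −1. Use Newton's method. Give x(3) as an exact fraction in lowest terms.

−3648462/4306865

h'(x) = 9x^2 + 10x − 5.
h(−1) = 1, h'(−1) = −6, so x(1) = (−1) − 1/(−6) = −5/6.
h(−5/6) = −7/72, h'(−5/6) = −85/12, so x(2) = (−5/6) − (−7/72)/(−85/12) = −72/85.
h(−72/85) = −294/614125, h'(−72/85) = −50669/7225, so x(3) = (−72/85) − (−294/614125)/(−50669/7225) = −3648462/4306865.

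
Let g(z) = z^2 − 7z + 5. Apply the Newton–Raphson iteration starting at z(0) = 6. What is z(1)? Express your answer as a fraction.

31/5

g'(z) = 2z − 7.
g(6) = −1, g'(6) = 5, so z(1) = 6 − (−1)/5 = 31/5.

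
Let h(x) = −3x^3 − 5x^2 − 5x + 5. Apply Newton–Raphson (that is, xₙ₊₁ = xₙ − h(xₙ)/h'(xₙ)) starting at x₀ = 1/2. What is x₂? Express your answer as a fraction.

h'(x) = −9x^2 − 10x − 5.
h(1/2) = 7/8, h'(1/2) = −49/4, so x₁ = (1/2) − (7/8)/(−49/4) = 4/7.
h(4/7) = −17/343, h'(4/7) = −669/49, so x₂ = (4/7) − (−17/343)/(−669/49) = 2659/4683.

2659/4683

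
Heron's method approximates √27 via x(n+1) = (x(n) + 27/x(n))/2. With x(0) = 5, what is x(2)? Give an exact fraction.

1351/260

x(1) = (5 + 27/5)/2 = 26/5.
x(2) = (26/5 + 27/(26/5))/2 = 1351/260.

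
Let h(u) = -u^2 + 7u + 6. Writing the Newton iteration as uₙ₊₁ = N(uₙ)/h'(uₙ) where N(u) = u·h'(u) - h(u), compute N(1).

-7

h'(u) = -2u + 7.
N(u) = u·h'(u) - h(u) = u·(-2u + 7) - (-u^2 + 7u + 6) = -u^2 - 6.
N(1) = -7.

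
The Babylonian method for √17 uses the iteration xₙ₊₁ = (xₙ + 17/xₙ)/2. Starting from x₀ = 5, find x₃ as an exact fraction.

x₁ = (5 + 17/5)/2 = 21/5.
x₂ = (21/5 + 17/(21/5))/2 = 433/105.
x₃ = (433/105 + 17/(433/105))/2 = 187457/45465.

187457/45465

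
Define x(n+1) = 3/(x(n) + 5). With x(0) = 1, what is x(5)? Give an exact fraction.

1014/1873

x(1) = 3/(1 + 5) = 1/2.
x(2) = 3/(1/2 + 5) = 6/11.
x(3) = 3/(6/11 + 5) = 33/61.
x(4) = 3/(33/61 + 5) = 183/338.
x(5) = 3/(183/338 + 5) = 1014/1873.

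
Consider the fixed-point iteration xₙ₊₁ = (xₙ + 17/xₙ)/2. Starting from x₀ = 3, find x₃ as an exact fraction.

x₁ = (3 + 17/3)/2 = 13/3.
x₂ = (13/3 + 17/(13/3))/2 = 161/39.
x₃ = (161/39 + 17/(161/39))/2 = 25889/6279.

25889/6279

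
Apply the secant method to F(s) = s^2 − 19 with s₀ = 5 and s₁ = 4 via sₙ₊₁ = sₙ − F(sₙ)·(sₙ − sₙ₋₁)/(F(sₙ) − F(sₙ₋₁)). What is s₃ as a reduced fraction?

109/25

F(5) = 6, F(4) = −3. s₂ = 4 − (−3)·(4 − 5)/((−3) − 6) = 13/3.
F(4) = −3, F(13/3) = −2/9. s₃ = (13/3) − (−2/9)·((13/3) − 4)/((−2/9) − (−3)) = 109/25.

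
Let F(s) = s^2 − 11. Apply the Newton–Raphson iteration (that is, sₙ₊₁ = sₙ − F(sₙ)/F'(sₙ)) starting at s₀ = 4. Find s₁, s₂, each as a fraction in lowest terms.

s₁ = 27/8, s₂ = 1433/432

F'(s) = 2s.
F(4) = 5, F'(4) = 8, so s₁ = 4 − 5/8 = 27/8.
F(27/8) = 25/64, F'(27/8) = 27/4, so s₂ = (27/8) − (25/64)/(27/4) = 1433/432.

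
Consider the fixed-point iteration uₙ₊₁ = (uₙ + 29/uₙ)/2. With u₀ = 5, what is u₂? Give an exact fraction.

u₁ = (5 + 29/5)/2 = 27/5.
u₂ = (27/5 + 29/(27/5))/2 = 727/135.

727/135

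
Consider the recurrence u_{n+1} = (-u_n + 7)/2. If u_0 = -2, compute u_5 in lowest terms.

79/32

u_1 = (-(-2) + 7)/2 = 9/2.
u_2 = (-(9/2) + 7)/2 = 5/4.
u_3 = (-(5/4) + 7)/2 = 23/8.
u_4 = (-(23/8) + 7)/2 = 33/16.
u_5 = (-(33/16) + 7)/2 = 79/32.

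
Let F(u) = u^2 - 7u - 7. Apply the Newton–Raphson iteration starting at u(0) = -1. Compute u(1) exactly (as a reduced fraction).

F'(u) = 2u - 7.
F(-1) = 1, F'(-1) = -9, so u(1) = (-1) - 1/(-9) = -8/9.

-8/9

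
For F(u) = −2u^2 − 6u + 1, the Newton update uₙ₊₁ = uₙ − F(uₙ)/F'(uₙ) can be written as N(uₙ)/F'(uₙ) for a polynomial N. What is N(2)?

F'(u) = −4u − 6.
N(u) = u·F'(u) − F(u) = u·(−4u − 6) − (−2u^2 − 6u + 1) = −2u^2 − 1.
N(2) = −9.

−9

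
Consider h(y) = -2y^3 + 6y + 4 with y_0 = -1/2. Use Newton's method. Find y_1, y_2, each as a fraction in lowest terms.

y_1 = -7/9, y_2 = -193/216

h'(y) = -6y^2 + 6.
h(-1/2) = 5/4, h'(-1/2) = 9/2, so y_1 = (-1/2) - (5/4)/(9/2) = -7/9.
h(-7/9) = 200/729, h'(-7/9) = 64/27, so y_2 = (-7/9) - (200/729)/(64/27) = -193/216.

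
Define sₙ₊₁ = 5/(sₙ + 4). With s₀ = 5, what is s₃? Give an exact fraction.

205/209

s₁ = 5/(5 + 4) = 5/9.
s₂ = 5/(5/9 + 4) = 45/41.
s₃ = 5/(45/41 + 4) = 205/209.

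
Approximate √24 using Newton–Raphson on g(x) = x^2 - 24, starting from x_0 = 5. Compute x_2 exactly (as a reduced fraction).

g'(x) = 2x.
g(5) = 1, g'(5) = 10, so x_1 = 5 - 1/10 = 49/10.
g(49/10) = 1/100, g'(49/10) = 49/5, so x_2 = (49/10) - (1/100)/(49/5) = 4801/980.

4801/980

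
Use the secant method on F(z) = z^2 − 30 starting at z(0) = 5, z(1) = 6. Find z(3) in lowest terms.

115/21

F(5) = −5, F(6) = 6. z(2) = 6 − 6·(6 − 5)/(6 − (−5)) = 60/11.
F(6) = 6, F(60/11) = −30/121. z(3) = (60/11) − (−30/121)·((60/11) − 6)/((−30/121) − 6) = 115/21.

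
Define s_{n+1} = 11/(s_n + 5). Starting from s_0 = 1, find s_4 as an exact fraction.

s_1 = 11/(1 + 5) = 11/6.
s_2 = 11/(11/6 + 5) = 66/41.
s_3 = 11/(66/41 + 5) = 451/271.
s_4 = 11/(451/271 + 5) = 2981/1806.

2981/1806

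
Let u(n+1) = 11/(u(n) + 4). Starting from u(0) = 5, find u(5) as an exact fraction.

18315/9817

u(1) = 11/(5 + 4) = 11/9.
u(2) = 11/(11/9 + 4) = 99/47.
u(3) = 11/(99/47 + 4) = 517/287.
u(4) = 11/(517/287 + 4) = 3157/1665.
u(5) = 11/(3157/1665 + 4) = 18315/9817.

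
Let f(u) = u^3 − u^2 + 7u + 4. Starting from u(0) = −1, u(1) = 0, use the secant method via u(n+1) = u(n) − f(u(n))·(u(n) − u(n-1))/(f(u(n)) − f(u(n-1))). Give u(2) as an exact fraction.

−4/9

f(−1) = −5, f(0) = 4. u(2) = 0 − 4·(0 − (−1))/(4 − (−5)) = −4/9.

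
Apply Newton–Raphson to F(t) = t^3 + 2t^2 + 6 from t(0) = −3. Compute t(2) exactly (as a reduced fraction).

−2139/770

F'(t) = 3t^2 + 4t.
F(−3) = −3, F'(−3) = 15, so t(1) = (−3) − (−3)/15 = −14/5.
F(−14/5) = −34/125, F'(−14/5) = 308/25, so t(2) = (−14/5) − (−34/125)/(308/25) = −2139/770.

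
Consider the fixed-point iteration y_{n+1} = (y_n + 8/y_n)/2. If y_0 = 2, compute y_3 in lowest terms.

577/204

y_1 = (2 + 8/2)/2 = 3.
y_2 = (3 + 8/3)/2 = 17/6.
y_3 = (17/6 + 8/(17/6))/2 = 577/204.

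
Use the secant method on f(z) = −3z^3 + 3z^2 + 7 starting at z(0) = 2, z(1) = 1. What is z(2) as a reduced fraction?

f(2) = −5, f(1) = 7. z(2) = 1 − 7·(1 − 2)/(7 − (−5)) = 19/12.

19/12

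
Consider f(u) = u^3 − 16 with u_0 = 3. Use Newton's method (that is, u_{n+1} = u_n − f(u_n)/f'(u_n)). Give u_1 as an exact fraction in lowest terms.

f'(u) = 3u^2.
f(3) = 11, f'(3) = 27, so u_1 = 3 − 11/27 = 70/27.

70/27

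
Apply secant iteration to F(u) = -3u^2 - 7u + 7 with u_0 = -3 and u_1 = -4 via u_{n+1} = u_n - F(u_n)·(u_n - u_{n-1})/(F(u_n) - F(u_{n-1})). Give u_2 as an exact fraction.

F(-3) = 1, F(-4) = -13. u_2 = (-4) - (-13)·((-4) - (-3))/((-13) - 1) = -43/14.

-43/14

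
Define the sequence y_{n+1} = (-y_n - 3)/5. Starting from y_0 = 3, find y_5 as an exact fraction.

y_1 = (-3 - 3)/5 = -6/5.
y_2 = (-(-6/5) - 3)/5 = -9/25.
y_3 = (-(-9/25) - 3)/5 = -66/125.
y_4 = (-(-66/125) - 3)/5 = -309/625.
y_5 = (-(-309/625) - 3)/5 = -1566/3125.

-1566/3125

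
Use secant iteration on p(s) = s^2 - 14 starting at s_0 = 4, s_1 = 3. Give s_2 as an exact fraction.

26/7

p(4) = 2, p(3) = -5. s_2 = 3 - (-5)·(3 - 4)/((-5) - 2) = 26/7.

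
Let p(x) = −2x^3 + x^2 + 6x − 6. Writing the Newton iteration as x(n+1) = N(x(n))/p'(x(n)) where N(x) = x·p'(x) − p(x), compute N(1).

p'(x) = −6x^2 + 2x + 6.
N(x) = x·p'(x) − p(x) = x·(−6x^2 + 2x + 6) − (−2x^3 + x^2 + 6x − 6) = −4x^3 + x^2 + 6.
N(1) = 3.

3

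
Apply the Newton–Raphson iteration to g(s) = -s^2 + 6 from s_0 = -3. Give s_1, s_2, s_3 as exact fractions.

s_1 = -5/2, s_2 = -49/20, s_3 = -4801/1960

g'(s) = -2s.
g(-3) = -3, g'(-3) = 6, so s_1 = (-3) - (-3)/6 = -5/2.
g(-5/2) = -1/4, g'(-5/2) = 5, so s_2 = (-5/2) - (-1/4)/5 = -49/20.
g(-49/20) = -1/400, g'(-49/20) = 49/10, so s_3 = (-49/20) - (-1/400)/(49/10) = -4801/1960.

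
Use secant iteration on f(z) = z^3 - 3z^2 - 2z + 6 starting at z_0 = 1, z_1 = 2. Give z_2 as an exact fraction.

f(1) = 2, f(2) = -2. z_2 = 2 - (-2)·(2 - 1)/((-2) - 2) = 3/2.

3/2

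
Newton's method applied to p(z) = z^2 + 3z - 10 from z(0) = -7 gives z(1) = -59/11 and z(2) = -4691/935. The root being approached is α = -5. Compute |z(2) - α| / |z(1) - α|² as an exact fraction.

11/85

z(1) - α = -59/11 - (-5) = -59/11 + 5 = -4/11, so |z(1) - α| = 4/11.
z(2) - α = -4691/935 - (-5) = -4691/935 + 5 = -16/935, so |z(2) - α| = 16/935.
|z(1) - α|² = 16/121.
Ratio = (16/935) / (16/121) = 11/85.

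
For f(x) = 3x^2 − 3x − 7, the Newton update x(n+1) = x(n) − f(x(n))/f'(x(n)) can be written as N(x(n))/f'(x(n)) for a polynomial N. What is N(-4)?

f'(x) = 6x − 3.
N(x) = x·f'(x) − f(x) = x·(6x − 3) − (3x^2 − 3x − 7) = 3x^2 + 7.
N(-4) = 55.

55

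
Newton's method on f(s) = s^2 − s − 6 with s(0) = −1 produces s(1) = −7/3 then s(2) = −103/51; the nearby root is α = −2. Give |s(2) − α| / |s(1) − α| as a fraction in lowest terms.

s(1) − α = −7/3 − (−2) = −7/3 + 2 = −1/3, so |s(1) − α| = 1/3.
s(2) − α = −103/51 − (−2) = −103/51 + 2 = −1/51, so |s(2) − α| = 1/51.
Ratio = (1/51) / (1/3) = 1/17.

1/17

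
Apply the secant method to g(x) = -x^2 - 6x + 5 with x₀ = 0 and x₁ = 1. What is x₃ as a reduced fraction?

g(0) = 5, g(1) = -2. x₂ = 1 - (-2)·(1 - 0)/((-2) - 5) = 5/7.
g(1) = -2, g(5/7) = 10/49. x₃ = (5/7) - (10/49)·((5/7) - 1)/((10/49) - (-2)) = 20/27.

20/27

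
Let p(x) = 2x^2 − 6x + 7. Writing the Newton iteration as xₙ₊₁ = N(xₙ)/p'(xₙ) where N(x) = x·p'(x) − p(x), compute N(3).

11

p'(x) = 4x − 6.
N(x) = x·p'(x) − p(x) = x·(4x − 6) − (2x^2 − 6x + 7) = 2x^2 − 7.
N(3) = 11.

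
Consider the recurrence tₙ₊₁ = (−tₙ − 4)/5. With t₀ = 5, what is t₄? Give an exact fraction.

−411/625

t₁ = (−5 − 4)/5 = −9/5.
t₂ = (−(−9/5) − 4)/5 = −11/25.
t₃ = (−(−11/25) − 4)/5 = −89/125.
t₄ = (−(−89/125) − 4)/5 = −411/625.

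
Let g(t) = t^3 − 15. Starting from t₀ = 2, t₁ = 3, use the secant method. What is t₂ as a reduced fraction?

g(2) = −7, g(3) = 12. t₂ = 3 − 12·(3 − 2)/(12 − (−7)) = 45/19.

45/19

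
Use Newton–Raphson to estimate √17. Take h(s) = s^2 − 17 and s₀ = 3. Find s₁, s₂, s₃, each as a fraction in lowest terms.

s₁ = 13/3, s₂ = 161/39, s₃ = 25889/6279

h'(s) = 2s.
h(3) = −8, h'(3) = 6, so s₁ = 3 − (−8)/6 = 13/3.
h(13/3) = 16/9, h'(13/3) = 26/3, so s₂ = (13/3) − (16/9)/(26/3) = 161/39.
h(161/39) = 64/1521, h'(161/39) = 322/39, so s₃ = (161/39) − (64/1521)/(322/39) = 25889/6279.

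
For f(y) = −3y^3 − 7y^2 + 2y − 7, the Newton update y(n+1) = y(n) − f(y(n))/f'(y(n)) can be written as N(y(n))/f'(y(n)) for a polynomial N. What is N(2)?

−69

f'(y) = −9y^2 − 14y + 2.
N(y) = y·f'(y) − f(y) = y·(−9y^2 − 14y + 2) − (−3y^3 − 7y^2 + 2y − 7) = −6y^3 − 7y^2 + 7.
N(2) = −69.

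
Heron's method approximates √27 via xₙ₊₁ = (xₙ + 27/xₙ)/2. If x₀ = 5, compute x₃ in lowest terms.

3650401/702520

x₁ = (5 + 27/5)/2 = 26/5.
x₂ = (26/5 + 27/(26/5))/2 = 1351/260.
x₃ = (1351/260 + 27/(1351/260))/2 = 3650401/702520.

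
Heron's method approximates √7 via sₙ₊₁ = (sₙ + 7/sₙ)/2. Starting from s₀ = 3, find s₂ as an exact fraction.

127/48

s₁ = (3 + 7/3)/2 = 8/3.
s₂ = (8/3 + 7/(8/3))/2 = 127/48.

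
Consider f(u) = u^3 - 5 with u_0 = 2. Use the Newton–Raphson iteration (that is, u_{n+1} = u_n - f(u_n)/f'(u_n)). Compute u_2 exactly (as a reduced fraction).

f'(u) = 3u^2.
f(2) = 3, f'(2) = 12, so u_1 = 2 - 3/12 = 7/4.
f(7/4) = 23/64, f'(7/4) = 147/16, so u_2 = (7/4) - (23/64)/(147/16) = 503/294.

503/294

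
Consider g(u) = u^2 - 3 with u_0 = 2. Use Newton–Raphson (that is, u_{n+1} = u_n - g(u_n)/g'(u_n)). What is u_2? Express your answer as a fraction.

97/56

g'(u) = 2u.
g(2) = 1, g'(2) = 4, so u_1 = 2 - 1/4 = 7/4.
g(7/4) = 1/16, g'(7/4) = 7/2, so u_2 = (7/4) - (1/16)/(7/2) = 97/56.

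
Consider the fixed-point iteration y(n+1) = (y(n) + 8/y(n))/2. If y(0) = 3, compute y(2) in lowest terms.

577/204

y(1) = (3 + 8/3)/2 = 17/6.
y(2) = (17/6 + 8/(17/6))/2 = 577/204.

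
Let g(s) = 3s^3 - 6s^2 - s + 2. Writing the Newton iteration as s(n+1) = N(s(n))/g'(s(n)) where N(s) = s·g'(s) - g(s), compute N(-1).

g'(s) = 9s^2 - 12s - 1.
N(s) = s·g'(s) - g(s) = s·(9s^2 - 12s - 1) - (3s^3 - 6s^2 - s + 2) = 6s^3 - 6s^2 - 2.
N(-1) = -14.

-14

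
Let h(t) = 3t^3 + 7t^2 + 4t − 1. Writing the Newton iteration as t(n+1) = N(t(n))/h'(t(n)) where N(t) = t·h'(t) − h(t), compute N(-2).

−19

h'(t) = 9t^2 + 14t + 4.
N(t) = t·h'(t) − h(t) = t·(9t^2 + 14t + 4) − (3t^3 + 7t^2 + 4t − 1) = 6t^3 + 7t^2 + 1.
N(-2) = −19.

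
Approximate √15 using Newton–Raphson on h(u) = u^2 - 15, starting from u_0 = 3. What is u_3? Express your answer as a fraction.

h'(u) = 2u.
h(3) = -6, h'(3) = 6, so u_1 = 3 - (-6)/6 = 4.
h(4) = 1, h'(4) = 8, so u_2 = 4 - 1/8 = 31/8.
h(31/8) = 1/64, h'(31/8) = 31/4, so u_3 = (31/8) - (1/64)/(31/4) = 1921/496.

1921/496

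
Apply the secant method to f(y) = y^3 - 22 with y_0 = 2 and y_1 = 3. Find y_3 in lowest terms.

f(2) = -14, f(3) = 5. y_2 = 3 - 5·(3 - 2)/(5 - (-14)) = 52/19.
f(3) = 5, f(52/19) = -10290/6859. y_3 = (52/19) - (-10290/6859)·((52/19) - 3)/((-10290/6859) - 5) = 24946/8917.

24946/8917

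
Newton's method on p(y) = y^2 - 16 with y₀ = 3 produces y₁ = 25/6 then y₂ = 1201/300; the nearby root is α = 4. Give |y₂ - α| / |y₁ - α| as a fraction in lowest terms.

1/50

y₁ - α = 25/6 - 4 = 1/6, so |y₁ - α| = 1/6.
y₂ - α = 1201/300 - 4 = 1/300, so |y₂ - α| = 1/300.
Ratio = (1/300) / (1/6) = 1/50.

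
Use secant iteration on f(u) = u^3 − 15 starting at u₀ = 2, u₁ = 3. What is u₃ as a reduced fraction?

f(2) = −7, f(3) = 12. u₂ = 3 − 12·(3 − 2)/(12 − (−7)) = 45/19.
f(3) = 12, f(45/19) = −11760/6859. u₃ = (45/19) − (−11760/6859)·((45/19) − 3)/((−11760/6859) − 12) = 6395/2613.

6395/2613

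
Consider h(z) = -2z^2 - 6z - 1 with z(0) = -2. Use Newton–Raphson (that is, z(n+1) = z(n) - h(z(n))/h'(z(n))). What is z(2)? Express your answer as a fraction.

h'(z) = -4z - 6.
h(-2) = 3, h'(-2) = 2, so z(1) = (-2) - 3/2 = -7/2.
h(-7/2) = -9/2, h'(-7/2) = 8, so z(2) = (-7/2) - (-9/2)/8 = -47/16.

-47/16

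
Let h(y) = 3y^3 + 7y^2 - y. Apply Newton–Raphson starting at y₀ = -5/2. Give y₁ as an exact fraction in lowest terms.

-200/81

h'(y) = 9y^2 + 14y - 1.
h(-5/2) = -5/8, h'(-5/2) = 81/4, so y₁ = (-5/2) - (-5/8)/(81/4) = -200/81.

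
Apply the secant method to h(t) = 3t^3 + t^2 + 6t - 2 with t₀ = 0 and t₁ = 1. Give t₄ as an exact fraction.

h(0) = -2, h(1) = 8. t₂ = 1 - 8·(1 - 0)/(8 - (-2)) = 1/5.
h(1) = 8, h(1/5) = -92/125. t₃ = (1/5) - (-92/125)·((1/5) - 1)/((-92/125) - 8) = 73/273.
h(1/5) = -92/125, h(73/273) = -1809088/6782139. t₄ = (73/273) - (-1809088/6782139)·((73/273) - (1/5))/((-1809088/6782139) - (-92/125)) = 1321939/4324139.

1321939/4324139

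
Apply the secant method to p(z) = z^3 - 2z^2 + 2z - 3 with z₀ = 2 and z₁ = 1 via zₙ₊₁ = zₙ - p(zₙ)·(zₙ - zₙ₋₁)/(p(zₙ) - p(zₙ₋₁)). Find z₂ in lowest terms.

p(2) = 1, p(1) = -2. z₂ = 1 - (-2)·(1 - 2)/((-2) - 1) = 5/3.

5/3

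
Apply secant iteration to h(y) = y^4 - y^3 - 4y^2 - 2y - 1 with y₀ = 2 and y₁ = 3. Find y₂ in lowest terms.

61/24

h(2) = -13, h(3) = 11. y₂ = 3 - 11·(3 - 2)/(11 - (-13)) = 61/24.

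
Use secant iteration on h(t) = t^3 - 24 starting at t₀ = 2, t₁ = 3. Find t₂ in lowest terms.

h(2) = -16, h(3) = 3. t₂ = 3 - 3·(3 - 2)/(3 - (-16)) = 54/19.

54/19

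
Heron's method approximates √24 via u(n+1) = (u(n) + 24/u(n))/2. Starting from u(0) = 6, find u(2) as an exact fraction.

49/10

u(1) = (6 + 24/6)/2 = 5.
u(2) = (5 + 24/5)/2 = 49/10.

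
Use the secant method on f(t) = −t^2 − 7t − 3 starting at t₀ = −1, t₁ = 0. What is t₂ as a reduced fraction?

−1/2

f(−1) = 3, f(0) = −3. t₂ = 0 − (−3)·(0 − (−1))/((−3) − 3) = −1/2.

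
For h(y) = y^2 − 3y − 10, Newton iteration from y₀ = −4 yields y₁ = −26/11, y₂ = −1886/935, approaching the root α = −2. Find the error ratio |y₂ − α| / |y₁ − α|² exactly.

11/85

y₁ − α = −26/11 − (−2) = −26/11 + 2 = −4/11, so |y₁ − α| = 4/11.
y₂ − α = −1886/935 − (−2) = −1886/935 + 2 = −16/935, so |y₂ − α| = 16/935.
|y₁ − α|² = 16/121.
Ratio = (16/935) / (16/121) = 11/85.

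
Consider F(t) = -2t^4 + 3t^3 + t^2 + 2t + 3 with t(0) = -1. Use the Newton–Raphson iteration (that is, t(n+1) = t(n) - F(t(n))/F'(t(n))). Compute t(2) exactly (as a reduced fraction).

-704303/912458

F'(t) = -8t^3 + 9t^2 + 2t + 2.
F(-1) = -3, F'(-1) = 17, so t(1) = (-1) - (-3)/17 = -14/17.
F(-14/17) = -47133/83521, F'(-14/17) = 53674/4913, so t(2) = (-14/17) - (-47133/83521)/(53674/4913) = -704303/912458.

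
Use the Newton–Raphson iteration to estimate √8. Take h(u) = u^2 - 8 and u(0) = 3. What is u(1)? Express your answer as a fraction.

h'(u) = 2u.
h(3) = 1, h'(3) = 6, so u(1) = 3 - 1/6 = 17/6.

17/6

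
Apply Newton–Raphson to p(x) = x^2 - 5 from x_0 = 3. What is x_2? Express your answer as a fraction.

47/21

p'(x) = 2x.
p(3) = 4, p'(3) = 6, so x_1 = 3 - 4/6 = 7/3.
p(7/3) = 4/9, p'(7/3) = 14/3, so x_2 = (7/3) - (4/9)/(14/3) = 47/21.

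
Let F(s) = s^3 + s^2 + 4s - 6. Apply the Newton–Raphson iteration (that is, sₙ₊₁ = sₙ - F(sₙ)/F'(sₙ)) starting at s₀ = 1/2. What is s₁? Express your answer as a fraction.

F'(s) = 3s^2 + 2s + 4.
F(1/2) = -29/8, F'(1/2) = 23/4, so s₁ = (1/2) - (-29/8)/(23/4) = 26/23.

26/23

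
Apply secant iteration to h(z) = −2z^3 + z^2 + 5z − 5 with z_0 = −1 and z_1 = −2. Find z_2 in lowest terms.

h(−1) = −7, h(−2) = 5. z_2 = (−2) − 5·((−2) − (−1))/(5 − (−7)) = −19/12.

−19/12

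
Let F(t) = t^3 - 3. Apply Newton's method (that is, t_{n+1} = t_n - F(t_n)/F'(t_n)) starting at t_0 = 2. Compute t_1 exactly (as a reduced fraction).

F'(t) = 3t^2.
F(2) = 5, F'(2) = 12, so t_1 = 2 - 5/12 = 19/12.

19/12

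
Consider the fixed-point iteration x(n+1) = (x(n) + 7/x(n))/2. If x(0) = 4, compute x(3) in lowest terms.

1902497/719072

x(1) = (4 + 7/4)/2 = 23/8.
x(2) = (23/8 + 7/(23/8))/2 = 977/368.
x(3) = (977/368 + 7/(977/368))/2 = 1902497/719072.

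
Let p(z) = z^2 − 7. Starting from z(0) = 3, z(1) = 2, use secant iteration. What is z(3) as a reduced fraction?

p(3) = 2, p(2) = −3. z(2) = 2 − (−3)·(2 − 3)/((−3) − 2) = 13/5.
p(2) = −3, p(13/5) = −6/25. z(3) = (13/5) − (−6/25)·((13/5) − 2)/((−6/25) − (−3)) = 61/23.

61/23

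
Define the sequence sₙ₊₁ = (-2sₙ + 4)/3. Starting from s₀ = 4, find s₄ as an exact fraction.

s₁ = (-2·4 + 4)/3 = -4/3.
s₂ = (-2·(-4/3) + 4)/3 = 20/9.
s₃ = (-2·(20/9) + 4)/3 = -4/27.
s₄ = (-2·(-4/27) + 4)/3 = 116/81.

116/81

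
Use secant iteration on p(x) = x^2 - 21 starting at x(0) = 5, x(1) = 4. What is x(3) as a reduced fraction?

p(5) = 4, p(4) = -5. x(2) = 4 - (-5)·(4 - 5)/((-5) - 4) = 41/9.
p(4) = -5, p(41/9) = -20/81. x(3) = (41/9) - (-20/81)·((41/9) - 4)/((-20/81) - (-5)) = 353/77.

353/77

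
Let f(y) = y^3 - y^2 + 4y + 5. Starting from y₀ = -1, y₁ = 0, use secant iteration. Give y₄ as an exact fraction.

f(-1) = -1, f(0) = 5. y₂ = 0 - 5·(0 - (-1))/(5 - (-1)) = -5/6.
f(0) = 5, f(-5/6) = 85/216. y₃ = (-5/6) - (85/216)·((-5/6) - 0)/((85/216) - 5) = -180/199.
f(-5/6) = 85/216, f(-180/199) = -1389325/7880599. y₄ = (-180/199) - (-1389325/7880599)·((-180/199) - (-5/6))/((-1389325/7880599) - (85/216)) = -10070280/11411119.

-10070280/11411119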